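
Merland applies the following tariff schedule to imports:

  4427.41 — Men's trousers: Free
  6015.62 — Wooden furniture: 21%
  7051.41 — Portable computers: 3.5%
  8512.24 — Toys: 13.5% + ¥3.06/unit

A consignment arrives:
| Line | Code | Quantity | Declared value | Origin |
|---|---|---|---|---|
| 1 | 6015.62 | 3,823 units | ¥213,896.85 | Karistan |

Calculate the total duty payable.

¥44,918.34

Line 1 (6015.62, Karistan, 3,823 units, ¥213,896.85):
Base rate for 6015.62 is 21%.
Duty = ¥213,896.85 × 21% = ¥44,918.34.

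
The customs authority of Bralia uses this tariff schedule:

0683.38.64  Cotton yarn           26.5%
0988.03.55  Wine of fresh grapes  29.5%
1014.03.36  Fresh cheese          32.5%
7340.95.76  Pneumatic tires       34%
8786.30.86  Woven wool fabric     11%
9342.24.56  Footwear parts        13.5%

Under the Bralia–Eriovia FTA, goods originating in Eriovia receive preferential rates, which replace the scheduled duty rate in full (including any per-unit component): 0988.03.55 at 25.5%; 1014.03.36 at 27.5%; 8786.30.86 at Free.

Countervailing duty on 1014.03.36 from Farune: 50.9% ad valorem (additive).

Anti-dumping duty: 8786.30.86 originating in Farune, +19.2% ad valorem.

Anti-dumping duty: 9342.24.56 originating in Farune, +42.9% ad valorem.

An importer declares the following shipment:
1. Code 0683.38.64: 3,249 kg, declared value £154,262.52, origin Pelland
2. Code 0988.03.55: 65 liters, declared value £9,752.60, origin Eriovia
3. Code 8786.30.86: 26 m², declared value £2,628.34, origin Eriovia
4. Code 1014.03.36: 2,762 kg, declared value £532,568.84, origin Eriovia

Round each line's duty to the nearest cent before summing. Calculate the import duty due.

Line 1 (0683.38.64, Pelland, 3,249 kg, £154,262.52):
Base rate for 0683.38.64 is 26.5%.
Duty = £154,262.52 × 26.5% = £40,879.57.
Line 2 (0988.03.55, Eriovia, 65 liters, £9,752.60):
Base rate for 0988.03.55 is 29.5%.
Origin Eriovia qualifies under the Bralia–Eriovia agreement and 0988.03.55 is covered: preferential rate 25.5% applies instead.
Duty = £9,752.60 × 25.5% = £2,486.91.
Line 3 (8786.30.86, Eriovia, 26 m², £2,628.34):
Base rate for 8786.30.86 is 11%.
Origin Eriovia qualifies under the Bralia–Eriovia agreement and 8786.30.86 is covered: preferential rate Free applies instead.
The additional-duty order on 8786.30.86 targets Farune, not Eriovia; it does not apply.
Duty = £2,628.34 × 0% = £0.00.
Line 4 (1014.03.36, Eriovia, 2,762 kg, £532,568.84):
Base rate for 1014.03.36 is 32.5%.
Origin Eriovia qualifies under the Bralia–Eriovia agreement and 1014.03.36 is covered: preferential rate 27.5% applies instead.
The additional-duty order on 1014.03.36 targets Farune, not Eriovia; it does not apply.
Duty = £532,568.84 × 27.5% = £146,456.43.
Total = £40,879.57 + £2,486.91 + £0.00 + £146,456.43 = £189,822.91.

£189,822.91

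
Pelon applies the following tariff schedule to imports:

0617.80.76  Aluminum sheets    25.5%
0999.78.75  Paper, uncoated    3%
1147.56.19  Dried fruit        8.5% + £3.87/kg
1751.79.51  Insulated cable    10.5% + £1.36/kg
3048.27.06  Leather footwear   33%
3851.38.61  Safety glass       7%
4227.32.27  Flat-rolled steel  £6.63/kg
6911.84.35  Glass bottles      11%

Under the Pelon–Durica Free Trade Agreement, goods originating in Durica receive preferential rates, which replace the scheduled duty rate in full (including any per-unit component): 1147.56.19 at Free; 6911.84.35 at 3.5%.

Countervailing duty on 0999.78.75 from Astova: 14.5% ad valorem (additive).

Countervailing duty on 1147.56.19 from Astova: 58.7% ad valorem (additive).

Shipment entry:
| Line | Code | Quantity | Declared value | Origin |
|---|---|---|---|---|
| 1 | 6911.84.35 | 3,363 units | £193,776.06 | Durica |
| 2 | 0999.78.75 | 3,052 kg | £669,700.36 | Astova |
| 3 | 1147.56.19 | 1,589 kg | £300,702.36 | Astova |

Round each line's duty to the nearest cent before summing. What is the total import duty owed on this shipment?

Line 1 (6911.84.35, Durica, 3,363 units, £193,776.06):
Base rate for 6911.84.35 is 11%.
Origin Durica qualifies under the Pelon–Durica agreement and 6911.84.35 is covered: preferential rate 3.5% applies instead.
Duty = £193,776.06 × 3.5% = £6,782.16.
Line 2 (0999.78.75, Astova, 3,052 kg, £669,700.36):
Base rate for 0999.78.75 is 3%.
Additional duty on 0999.78.75 from Astova: +14.5%. Applied ad valorem rate: 3% + 14.5% = 17.5%.
Duty = £669,700.36 × 17.5% = £117,197.56.
Line 3 (1147.56.19, Astova, 1,589 kg, £300,702.36):
Base rate for 1147.56.19 is 8.5% + £3.87/kg.
1147.56.19 has an FTA preferential rate, but origin Astova is not Durica; base rate stands.
Additional duty on 1147.56.19 from Astova: +58.7%. Applied ad valorem rate: 8.5% + 58.7% = 67.2%.
Duty = £300,702.36 × 67.2% + 1,589 × £3.87 = £208,221.42.
Total = £6,782.16 + £117,197.56 + £208,221.42 = £332,201.14.

£332,201.14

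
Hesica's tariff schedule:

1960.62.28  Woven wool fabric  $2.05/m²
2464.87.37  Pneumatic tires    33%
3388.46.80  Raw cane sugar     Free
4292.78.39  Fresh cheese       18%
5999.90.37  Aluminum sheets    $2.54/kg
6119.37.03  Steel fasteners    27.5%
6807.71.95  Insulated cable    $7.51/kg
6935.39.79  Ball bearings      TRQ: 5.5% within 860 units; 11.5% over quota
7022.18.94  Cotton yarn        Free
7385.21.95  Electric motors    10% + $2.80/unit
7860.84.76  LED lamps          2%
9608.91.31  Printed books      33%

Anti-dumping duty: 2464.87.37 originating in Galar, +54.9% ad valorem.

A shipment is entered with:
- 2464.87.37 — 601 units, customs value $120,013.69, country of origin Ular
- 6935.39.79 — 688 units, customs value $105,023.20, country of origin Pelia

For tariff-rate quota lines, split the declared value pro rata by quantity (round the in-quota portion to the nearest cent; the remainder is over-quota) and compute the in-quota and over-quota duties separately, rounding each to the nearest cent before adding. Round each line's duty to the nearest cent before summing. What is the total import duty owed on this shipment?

Line 1 (2464.87.37, Ular, 601 units, $120,013.69):
Base rate for 2464.87.37 is 33%.
The additional-duty order on 2464.87.37 targets Galar, not Ular; it does not apply.
Duty = $120,013.69 × 33% = $39,604.52.
Line 2 (6935.39.79, Pelia, 688 units, $105,023.20):
Code 6935.39.79 is under a tariff-rate quota (threshold 860 units). Quantity 688 units is within the quota, so the in-quota rate 5.5% applies to the full value.
Duty = $105,023.20 × 5.5% = $5,776.28.
Total = $39,604.52 + $5,776.28 = $45,380.80.

$45,380.80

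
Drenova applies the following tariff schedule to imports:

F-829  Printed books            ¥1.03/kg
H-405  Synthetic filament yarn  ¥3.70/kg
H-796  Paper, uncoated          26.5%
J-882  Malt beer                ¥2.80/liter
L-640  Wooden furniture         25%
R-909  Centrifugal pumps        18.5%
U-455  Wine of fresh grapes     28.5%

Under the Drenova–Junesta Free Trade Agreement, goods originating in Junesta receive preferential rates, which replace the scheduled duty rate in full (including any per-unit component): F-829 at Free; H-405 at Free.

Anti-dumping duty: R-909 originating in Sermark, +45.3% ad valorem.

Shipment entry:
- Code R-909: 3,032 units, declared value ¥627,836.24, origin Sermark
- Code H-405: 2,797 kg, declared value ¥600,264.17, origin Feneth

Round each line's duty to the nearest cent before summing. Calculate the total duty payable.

¥410,908.42

Line 1 (R-909, Sermark, 3,032 units, ¥627,836.24):
Base rate for R-909 is 18.5%.
Additional duty on R-909 from Sermark: +45.3%. Applied ad valorem rate: 18.5% + 45.3% = 63.8%.
Duty = ¥627,836.24 × 63.8% = ¥400,559.52.
Line 2 (H-405, Feneth, 2,797 kg, ¥600,264.17):
Base rate for H-405 is ¥3.70/kg.
H-405 has an FTA preferential rate, but origin Feneth is not Junesta; base rate stands.
Duty = 2,797 × ¥3.70 = ¥10,348.90.
Total = ¥400,559.52 + ¥10,348.90 = ¥410,908.42.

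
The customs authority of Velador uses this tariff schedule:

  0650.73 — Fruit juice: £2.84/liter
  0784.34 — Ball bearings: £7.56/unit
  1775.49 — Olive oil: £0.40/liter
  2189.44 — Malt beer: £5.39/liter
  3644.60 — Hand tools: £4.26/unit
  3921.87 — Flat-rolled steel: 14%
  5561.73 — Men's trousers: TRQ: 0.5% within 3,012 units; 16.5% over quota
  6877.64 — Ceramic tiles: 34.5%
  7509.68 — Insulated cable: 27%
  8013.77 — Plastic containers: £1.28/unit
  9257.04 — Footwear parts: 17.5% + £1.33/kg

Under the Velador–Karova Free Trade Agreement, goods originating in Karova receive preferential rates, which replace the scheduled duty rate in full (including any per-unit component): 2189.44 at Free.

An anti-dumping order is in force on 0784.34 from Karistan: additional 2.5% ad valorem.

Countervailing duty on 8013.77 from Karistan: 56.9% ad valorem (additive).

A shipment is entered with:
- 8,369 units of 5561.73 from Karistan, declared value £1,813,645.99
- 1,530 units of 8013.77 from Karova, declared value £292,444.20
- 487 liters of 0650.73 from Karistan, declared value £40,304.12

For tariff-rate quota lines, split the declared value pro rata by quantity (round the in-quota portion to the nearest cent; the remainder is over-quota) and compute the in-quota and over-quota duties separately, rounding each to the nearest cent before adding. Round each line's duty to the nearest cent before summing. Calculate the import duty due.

Line 1 (5561.73, Karistan, 8,369 units, £1,813,645.99):
Code 5561.73 is under a tariff-rate quota (threshold 3,012 units). In-quota: 3,012 units at 0.5%; over-quota: 5,357 units at 16.5%.
Pro-rata value split: in-quota = £1,813,645.99 × 3,012/8,369 = £652,730.52; over-quota = £1,813,645.99 − £652,730.52 = £1,160,915.47.
In-quota duty = £652,730.52 × 0.5% = £3,263.65. Over-quota duty = £1,160,915.47 × 16.5% = £191,551.05.
Line duty = £3,263.65 + £191,551.05 = £194,814.70.
Line 2 (8013.77, Karova, 1,530 units, £292,444.20):
Base rate for 8013.77 is £1.28/unit.
Origin Karova is the FTA partner but 8013.77 is not on the preference list; base rate stands.
The additional-duty order on 8013.77 targets Karistan, not Karova; it does not apply.
Duty = 1,530 × £1.28 = £1,958.40.
Line 3 (0650.73, Karistan, 487 liters, £40,304.12):
Base rate for 0650.73 is £2.84/liter.
Duty = 487 × £2.84 = £1,383.08.
Total = £194,814.70 + £1,958.40 + £1,383.08 = £198,156.18.

£198,156.18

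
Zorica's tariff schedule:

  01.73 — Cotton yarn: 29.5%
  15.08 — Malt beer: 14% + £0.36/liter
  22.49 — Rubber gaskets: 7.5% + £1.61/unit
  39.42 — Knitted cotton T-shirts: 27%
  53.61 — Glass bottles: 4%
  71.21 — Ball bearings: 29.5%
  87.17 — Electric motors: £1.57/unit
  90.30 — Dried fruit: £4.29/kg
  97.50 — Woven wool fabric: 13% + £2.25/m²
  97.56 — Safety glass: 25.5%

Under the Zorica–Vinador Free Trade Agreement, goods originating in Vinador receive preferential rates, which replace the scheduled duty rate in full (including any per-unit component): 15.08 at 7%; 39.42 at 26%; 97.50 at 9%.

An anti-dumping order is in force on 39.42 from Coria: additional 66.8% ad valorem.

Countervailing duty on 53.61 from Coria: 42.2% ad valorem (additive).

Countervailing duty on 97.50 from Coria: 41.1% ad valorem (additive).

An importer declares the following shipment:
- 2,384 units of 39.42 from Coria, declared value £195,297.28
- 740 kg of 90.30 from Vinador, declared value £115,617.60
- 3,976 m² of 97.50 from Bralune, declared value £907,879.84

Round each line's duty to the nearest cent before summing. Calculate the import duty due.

Line 1 (39.42, Coria, 2,384 units, £195,297.28):
Base rate for 39.42 is 27%.
39.42 has an FTA preferential rate, but origin Coria is not Vinador; base rate stands.
Additional duty on 39.42 from Coria: +66.8%. Applied ad valorem rate: 27% + 66.8% = 93.8%.
Duty = £195,297.28 × 93.8% = £183,188.85.
Line 2 (90.30, Vinador, 740 kg, £115,617.60):
Base rate for 90.30 is £4.29/kg.
Origin Vinador is the FTA partner but 90.30 is not on the preference list; base rate stands.
Duty = 740 × £4.29 = £3,174.60.
Line 3 (97.50, Bralune, 3,976 m², £907,879.84):
Base rate for 97.50 is 13% + £2.25/m².
97.50 has an FTA preferential rate, but origin Bralune is not Vinador; base rate stands.
The additional-duty order on 97.50 targets Coria, not Bralune; it does not apply.
Duty = £907,879.84 × 13% + 3,976 × £2.25 = £126,970.38.
Total = £183,188.85 + £3,174.60 + £126,970.38 = £313,333.83.

£313,333.83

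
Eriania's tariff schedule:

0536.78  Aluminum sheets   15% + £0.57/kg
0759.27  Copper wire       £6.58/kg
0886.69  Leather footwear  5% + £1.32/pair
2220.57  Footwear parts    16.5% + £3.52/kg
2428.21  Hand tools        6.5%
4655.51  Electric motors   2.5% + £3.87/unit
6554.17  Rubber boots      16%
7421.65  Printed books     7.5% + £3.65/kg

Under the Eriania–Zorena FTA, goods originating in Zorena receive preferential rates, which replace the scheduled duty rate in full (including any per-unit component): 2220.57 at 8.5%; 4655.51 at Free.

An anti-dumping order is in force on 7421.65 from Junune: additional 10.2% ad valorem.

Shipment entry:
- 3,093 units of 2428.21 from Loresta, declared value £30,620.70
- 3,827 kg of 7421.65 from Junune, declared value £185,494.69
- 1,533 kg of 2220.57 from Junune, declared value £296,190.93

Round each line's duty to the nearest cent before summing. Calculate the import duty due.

Line 1 (2428.21, Loresta, 3,093 units, £30,620.70):
Base rate for 2428.21 is 6.5%.
Duty = £30,620.70 × 6.5% = £1,990.35.
Line 2 (7421.65, Junune, 3,827 kg, £185,494.69):
Base rate for 7421.65 is 7.5% + £3.65/kg.
Additional duty on 7421.65 from Junune: +10.2%. Applied ad valorem rate: 7.5% + 10.2% = 17.7%.
Duty = £185,494.69 × 17.7% + 3,827 × £3.65 = £46,801.11.
Line 3 (2220.57, Junune, 1,533 kg, £296,190.93):
Base rate for 2220.57 is 16.5% + £3.52/kg.
2220.57 has an FTA preferential rate, but origin Junune is not Zorena; base rate stands.
Duty = £296,190.93 × 16.5% + 1,533 × £3.52 = £54,267.66.
Total = £1,990.35 + £46,801.11 + £54,267.66 = £103,059.12.

£103,059.12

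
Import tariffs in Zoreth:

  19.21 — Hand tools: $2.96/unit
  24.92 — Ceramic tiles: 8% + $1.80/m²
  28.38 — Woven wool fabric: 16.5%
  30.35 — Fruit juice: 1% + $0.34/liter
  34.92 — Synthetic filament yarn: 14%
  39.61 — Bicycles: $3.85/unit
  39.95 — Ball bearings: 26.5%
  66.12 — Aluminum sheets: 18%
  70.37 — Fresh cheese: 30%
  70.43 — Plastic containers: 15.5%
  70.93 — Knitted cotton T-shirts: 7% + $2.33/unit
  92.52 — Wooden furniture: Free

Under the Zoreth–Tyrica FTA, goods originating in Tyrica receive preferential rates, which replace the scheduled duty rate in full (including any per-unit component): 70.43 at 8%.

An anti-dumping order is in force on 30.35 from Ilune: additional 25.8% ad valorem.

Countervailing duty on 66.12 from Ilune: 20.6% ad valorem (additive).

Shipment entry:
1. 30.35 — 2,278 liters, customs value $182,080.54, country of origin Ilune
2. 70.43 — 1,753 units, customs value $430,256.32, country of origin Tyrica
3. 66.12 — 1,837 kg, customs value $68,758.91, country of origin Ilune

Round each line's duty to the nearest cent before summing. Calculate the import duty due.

$110,533.55

Line 1 (30.35, Ilune, 2,278 liters, $182,080.54):
Base rate for 30.35 is 1% + $0.34/liter.
Additional duty on 30.35 from Ilune: +25.8%. Applied ad valorem rate: 1% + 25.8% = 26.8%.
Duty = $182,080.54 × 26.8% + 2,278 × $0.34 = $49,572.10.
Line 2 (70.43, Tyrica, 1,753 units, $430,256.32):
Base rate for 70.43 is 15.5%.
Origin Tyrica qualifies under the Zoreth–Tyrica agreement and 70.43 is covered: preferential rate 8% applies instead.
Duty = $430,256.32 × 8% = $34,420.51.
Line 3 (66.12, Ilune, 1,837 kg, $68,758.91):
Base rate for 66.12 is 18%.
Additional duty on 66.12 from Ilune: +20.6%. Applied ad valorem rate: 18% + 20.6% = 38.6%.
Duty = $68,758.91 × 38.6% = $26,540.94.
Total = $49,572.10 + $34,420.51 + $26,540.94 = $110,533.55.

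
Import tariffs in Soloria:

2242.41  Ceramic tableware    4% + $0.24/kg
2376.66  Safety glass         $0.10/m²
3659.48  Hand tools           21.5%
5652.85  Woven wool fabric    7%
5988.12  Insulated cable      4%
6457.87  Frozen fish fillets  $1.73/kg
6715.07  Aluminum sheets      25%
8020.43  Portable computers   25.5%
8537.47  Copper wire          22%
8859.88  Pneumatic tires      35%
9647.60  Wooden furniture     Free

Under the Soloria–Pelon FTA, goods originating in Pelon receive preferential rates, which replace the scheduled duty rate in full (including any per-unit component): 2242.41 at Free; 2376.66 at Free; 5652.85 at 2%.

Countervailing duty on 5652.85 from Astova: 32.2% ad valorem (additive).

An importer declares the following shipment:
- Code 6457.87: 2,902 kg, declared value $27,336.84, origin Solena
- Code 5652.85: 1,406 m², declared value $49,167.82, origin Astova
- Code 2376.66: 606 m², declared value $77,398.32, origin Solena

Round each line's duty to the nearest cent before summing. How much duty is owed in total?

Line 1 (6457.87, Solena, 2,902 kg, $27,336.84):
Base rate for 6457.87 is $1.73/kg.
Duty = 2,902 × $1.73 = $5,020.46.
Line 2 (5652.85, Astova, 1,406 m², $49,167.82):
Base rate for 5652.85 is 7%.
5652.85 has an FTA preferential rate, but origin Astova is not Pelon; base rate stands.
Additional duty on 5652.85 from Astova: +32.2%. Applied ad valorem rate: 7% + 32.2% = 39.2%.
Duty = $49,167.82 × 39.2% = $19,273.79.
Line 3 (2376.66, Solena, 606 m², $77,398.32):
Base rate for 2376.66 is $0.10/m².
2376.66 has an FTA preferential rate, but origin Solena is not Pelon; base rate stands.
Duty = 606 × $0.10 = $60.60.
Total = $5,020.46 + $19,273.79 + $60.60 = $24,354.85.

$24,354.85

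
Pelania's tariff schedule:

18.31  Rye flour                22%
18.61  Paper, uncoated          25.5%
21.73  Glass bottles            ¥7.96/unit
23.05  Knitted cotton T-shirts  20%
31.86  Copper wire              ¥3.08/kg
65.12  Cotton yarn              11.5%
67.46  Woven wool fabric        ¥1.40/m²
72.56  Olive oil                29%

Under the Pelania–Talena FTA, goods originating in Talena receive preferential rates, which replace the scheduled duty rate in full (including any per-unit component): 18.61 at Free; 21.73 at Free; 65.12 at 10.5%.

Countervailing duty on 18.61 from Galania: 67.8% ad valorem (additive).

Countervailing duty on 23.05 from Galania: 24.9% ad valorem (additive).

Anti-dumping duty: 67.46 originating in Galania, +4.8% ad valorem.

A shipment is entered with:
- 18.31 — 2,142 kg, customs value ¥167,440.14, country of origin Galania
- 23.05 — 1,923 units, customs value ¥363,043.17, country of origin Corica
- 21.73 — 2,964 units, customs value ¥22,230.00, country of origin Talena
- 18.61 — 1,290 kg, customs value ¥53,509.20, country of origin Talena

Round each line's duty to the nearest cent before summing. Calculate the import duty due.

Line 1 (18.31, Galania, 2,142 kg, ¥167,440.14):
Base rate for 18.31 is 22%.
Duty = ¥167,440.14 × 22% = ¥36,836.83.
Line 2 (23.05, Corica, 1,923 units, ¥363,043.17):
Base rate for 23.05 is 20%.
The additional-duty order on 23.05 targets Galania, not Corica; it does not apply.
Duty = ¥363,043.17 × 20% = ¥72,608.63.
Line 3 (21.73, Talena, 2,964 units, ¥22,230.00):
Base rate for 21.73 is ¥7.96/unit.
Origin Talena qualifies under the Pelania–Talena agreement and 21.73 is covered: preferential rate Free applies instead.
Duty = ¥22,230.00 × 0% = ¥0.00.
Line 4 (18.61, Talena, 1,290 kg, ¥53,509.20):
Base rate for 18.61 is 25.5%.
Origin Talena qualifies under the Pelania–Talena agreement and 18.61 is covered: preferential rate Free applies instead.
The additional-duty order on 18.61 targets Galania, not Talena; it does not apply.
Duty = ¥53,509.20 × 0% = ¥0.00.
Total = ¥36,836.83 + ¥72,608.63 + ¥0.00 + ¥0.00 = ¥109,445.46.

¥109,445.46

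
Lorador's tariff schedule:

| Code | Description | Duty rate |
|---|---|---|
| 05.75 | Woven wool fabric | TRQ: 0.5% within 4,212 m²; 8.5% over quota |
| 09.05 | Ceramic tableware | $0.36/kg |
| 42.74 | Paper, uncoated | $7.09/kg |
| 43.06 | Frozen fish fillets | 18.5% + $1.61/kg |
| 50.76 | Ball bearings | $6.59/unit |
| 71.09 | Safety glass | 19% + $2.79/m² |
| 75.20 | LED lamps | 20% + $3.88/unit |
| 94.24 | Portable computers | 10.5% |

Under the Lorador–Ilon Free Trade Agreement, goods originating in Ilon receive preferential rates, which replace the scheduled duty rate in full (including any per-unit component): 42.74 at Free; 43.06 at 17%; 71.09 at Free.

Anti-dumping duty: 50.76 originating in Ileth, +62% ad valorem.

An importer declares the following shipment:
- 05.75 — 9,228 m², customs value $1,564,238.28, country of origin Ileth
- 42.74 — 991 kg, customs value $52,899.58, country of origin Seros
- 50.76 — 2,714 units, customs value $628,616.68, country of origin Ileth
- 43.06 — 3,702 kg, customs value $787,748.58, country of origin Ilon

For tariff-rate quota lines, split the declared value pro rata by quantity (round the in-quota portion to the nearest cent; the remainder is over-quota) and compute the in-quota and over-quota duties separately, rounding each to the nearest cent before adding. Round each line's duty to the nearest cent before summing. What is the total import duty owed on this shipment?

Line 1 (05.75, Ileth, 9,228 m², $1,564,238.28):
Code 05.75 is under a tariff-rate quota (threshold 4,212 m²). In-quota: 4,212 m² at 0.5%; over-quota: 5,016 m² at 8.5%.
Pro-rata value split: in-quota = $1,564,238.28 × 4,212/9,228 = $713,976.12; over-quota = $1,564,238.28 − $713,976.12 = $850,262.16.
In-quota duty = $713,976.12 × 0.5% = $3,569.88. Over-quota duty = $850,262.16 × 8.5% = $72,272.28.
Line duty = $3,569.88 + $72,272.28 = $75,842.16.
Line 2 (42.74, Seros, 991 kg, $52,899.58):
Base rate for 42.74 is $7.09/kg.
42.74 has an FTA preferential rate, but origin Seros is not Ilon; base rate stands.
Duty = 991 × $7.09 = $7,026.19.
Line 3 (50.76, Ileth, 2,714 units, $628,616.68):
Base rate for 50.76 is $6.59/unit.
Additional duty on 50.76 from Ileth: +62% ad valorem. Applied ad valorem rate = 62%.
Duty = $628,616.68 × 62% + 2,714 × $6.59 = $407,627.60.
Line 4 (43.06, Ilon, 3,702 kg, $787,748.58):
Base rate for 43.06 is 18.5% + $1.61/kg.
Origin Ilon qualifies under the Lorador–Ilon agreement and 43.06 is covered: preferential rate 17% applies instead.
Duty = $787,748.58 × 17% = $133,917.26.
Total = $75,842.16 + $7,026.19 + $407,627.60 + $133,917.26 = $624,413.21.

$624,413.21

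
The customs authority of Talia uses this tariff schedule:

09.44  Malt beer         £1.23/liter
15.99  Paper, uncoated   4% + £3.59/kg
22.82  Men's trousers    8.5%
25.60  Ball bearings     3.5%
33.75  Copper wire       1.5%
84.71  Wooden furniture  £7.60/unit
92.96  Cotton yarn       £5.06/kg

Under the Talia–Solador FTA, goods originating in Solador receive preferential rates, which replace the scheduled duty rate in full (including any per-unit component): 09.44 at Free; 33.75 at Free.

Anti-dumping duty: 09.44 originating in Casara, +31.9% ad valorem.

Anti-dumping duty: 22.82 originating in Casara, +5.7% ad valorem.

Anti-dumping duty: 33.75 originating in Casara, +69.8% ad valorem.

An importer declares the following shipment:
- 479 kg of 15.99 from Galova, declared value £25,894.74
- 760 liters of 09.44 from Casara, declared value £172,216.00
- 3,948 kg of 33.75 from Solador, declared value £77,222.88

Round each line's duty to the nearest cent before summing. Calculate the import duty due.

£58,627.10

Line 1 (15.99, Galova, 479 kg, £25,894.74):
Base rate for 15.99 is 4% + £3.59/kg.
Duty = £25,894.74 × 4% + 479 × £3.59 = £2,755.40.
Line 2 (09.44, Casara, 760 liters, £172,216.00):
Base rate for 09.44 is £1.23/liter.
09.44 has an FTA preferential rate, but origin Casara is not Solador; base rate stands.
Additional duty on 09.44 from Casara: +31.9% ad valorem. Applied ad valorem rate = 31.9%.
Duty = £172,216.00 × 31.9% + 760 × £1.23 = £55,871.70.
Line 3 (33.75, Solador, 3,948 kg, £77,222.88):
Base rate for 33.75 is 1.5%.
Origin Solador qualifies under the Talia–Solador agreement and 33.75 is covered: preferential rate Free applies instead.
The additional-duty order on 33.75 targets Casara, not Solador; it does not apply.
Duty = £77,222.88 × 0% = £0.00.
Total = £2,755.40 + £55,871.70 + £0.00 = £58,627.10.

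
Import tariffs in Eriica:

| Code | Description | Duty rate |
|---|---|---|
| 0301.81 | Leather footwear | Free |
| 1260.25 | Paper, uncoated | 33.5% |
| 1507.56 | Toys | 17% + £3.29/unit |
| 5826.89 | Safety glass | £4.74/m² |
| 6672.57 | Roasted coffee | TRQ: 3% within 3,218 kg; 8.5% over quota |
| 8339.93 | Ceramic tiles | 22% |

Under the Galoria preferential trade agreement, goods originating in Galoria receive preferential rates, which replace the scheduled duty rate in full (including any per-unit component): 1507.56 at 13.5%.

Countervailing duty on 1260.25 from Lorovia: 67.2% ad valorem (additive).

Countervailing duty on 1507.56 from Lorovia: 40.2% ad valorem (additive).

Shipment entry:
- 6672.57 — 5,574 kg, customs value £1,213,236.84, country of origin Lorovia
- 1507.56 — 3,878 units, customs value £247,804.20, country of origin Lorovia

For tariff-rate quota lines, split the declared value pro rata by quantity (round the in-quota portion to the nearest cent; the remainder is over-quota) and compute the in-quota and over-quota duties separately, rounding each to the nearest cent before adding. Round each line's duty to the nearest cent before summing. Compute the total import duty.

Line 1 (6672.57, Lorovia, 5,574 kg, £1,213,236.84):
Code 6672.57 is under a tariff-rate quota (threshold 3,218 kg). In-quota: 3,218 kg at 3%; over-quota: 2,356 kg at 8.5%.
Pro-rata value split: in-quota = £1,213,236.84 × 3,218/5,574 = £700,429.88; over-quota = £1,213,236.84 − £700,429.88 = £512,806.96.
In-quota duty = £700,429.88 × 3% = £21,012.90. Over-quota duty = £512,806.96 × 8.5% = £43,588.59.
Line duty = £21,012.90 + £43,588.59 = £64,601.49.
Line 2 (1507.56, Lorovia, 3,878 units, £247,804.20):
Base rate for 1507.56 is 17% + £3.29/unit.
1507.56 has an FTA preferential rate, but origin Lorovia is not Galoria; base rate stands.
Additional duty on 1507.56 from Lorovia: +40.2%. Applied ad valorem rate: 17% + 40.2% = 57.2%.
Duty = £247,804.20 × 57.2% + 3,878 × £3.29 = £154,502.62.
Total = £64,601.49 + £154,502.62 = £219,104.11.

£219,104.11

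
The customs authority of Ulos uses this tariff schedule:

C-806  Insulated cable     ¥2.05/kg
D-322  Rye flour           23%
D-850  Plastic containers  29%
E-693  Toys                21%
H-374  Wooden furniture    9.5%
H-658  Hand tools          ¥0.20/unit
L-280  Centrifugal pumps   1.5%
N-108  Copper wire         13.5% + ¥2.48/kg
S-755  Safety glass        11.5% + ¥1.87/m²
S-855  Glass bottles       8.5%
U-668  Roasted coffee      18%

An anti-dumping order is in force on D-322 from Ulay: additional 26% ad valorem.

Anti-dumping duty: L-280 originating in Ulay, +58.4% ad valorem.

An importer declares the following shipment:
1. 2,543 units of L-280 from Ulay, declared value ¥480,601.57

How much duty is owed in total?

¥287,880.34

Line 1 (L-280, Ulay, 2,543 units, ¥480,601.57):
Base rate for L-280 is 1.5%.
Additional duty on L-280 from Ulay: +58.4%. Applied ad valorem rate: 1.5% + 58.4% = 59.9%.
Duty = ¥480,601.57 × 59.9% = ¥287,880.34.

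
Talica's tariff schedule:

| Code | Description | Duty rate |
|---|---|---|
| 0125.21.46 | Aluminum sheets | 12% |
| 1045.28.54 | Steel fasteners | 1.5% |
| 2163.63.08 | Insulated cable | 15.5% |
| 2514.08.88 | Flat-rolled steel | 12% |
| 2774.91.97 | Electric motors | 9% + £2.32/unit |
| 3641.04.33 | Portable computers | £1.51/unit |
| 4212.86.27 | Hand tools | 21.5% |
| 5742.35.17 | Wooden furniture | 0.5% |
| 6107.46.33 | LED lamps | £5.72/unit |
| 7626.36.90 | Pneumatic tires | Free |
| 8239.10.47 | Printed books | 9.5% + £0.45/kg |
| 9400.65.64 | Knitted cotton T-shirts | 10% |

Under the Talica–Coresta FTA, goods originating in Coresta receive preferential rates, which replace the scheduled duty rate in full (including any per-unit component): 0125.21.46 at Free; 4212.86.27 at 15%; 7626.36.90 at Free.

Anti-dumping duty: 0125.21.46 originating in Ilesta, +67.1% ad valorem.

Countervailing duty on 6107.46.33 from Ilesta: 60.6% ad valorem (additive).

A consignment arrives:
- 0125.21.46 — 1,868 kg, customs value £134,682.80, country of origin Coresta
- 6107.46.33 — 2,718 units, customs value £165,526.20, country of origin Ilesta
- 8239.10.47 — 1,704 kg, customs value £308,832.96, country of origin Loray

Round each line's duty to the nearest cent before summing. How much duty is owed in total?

Line 1 (0125.21.46, Coresta, 1,868 kg, £134,682.80):
Base rate for 0125.21.46 is 12%.
Origin Coresta qualifies under the Talica–Coresta agreement and 0125.21.46 is covered: preferential rate Free applies instead.
The additional-duty order on 0125.21.46 targets Ilesta, not Coresta; it does not apply.
Duty = £134,682.80 × 0% = £0.00.
Line 2 (6107.46.33, Ilesta, 2,718 units, £165,526.20):
Base rate for 6107.46.33 is £5.72/unit.
Additional duty on 6107.46.33 from Ilesta: +60.6% ad valorem. Applied ad valorem rate = 60.6%.
Duty = £165,526.20 × 60.6% + 2,718 × £5.72 = £115,855.84.
Line 3 (8239.10.47, Loray, 1,704 kg, £308,832.96):
Base rate for 8239.10.47 is 9.5% + £0.45/kg.
Duty = £308,832.96 × 9.5% + 1,704 × £0.45 = £30,105.93.
Total = £0.00 + £115,855.84 + £30,105.93 = £145,961.77.

£145,961.77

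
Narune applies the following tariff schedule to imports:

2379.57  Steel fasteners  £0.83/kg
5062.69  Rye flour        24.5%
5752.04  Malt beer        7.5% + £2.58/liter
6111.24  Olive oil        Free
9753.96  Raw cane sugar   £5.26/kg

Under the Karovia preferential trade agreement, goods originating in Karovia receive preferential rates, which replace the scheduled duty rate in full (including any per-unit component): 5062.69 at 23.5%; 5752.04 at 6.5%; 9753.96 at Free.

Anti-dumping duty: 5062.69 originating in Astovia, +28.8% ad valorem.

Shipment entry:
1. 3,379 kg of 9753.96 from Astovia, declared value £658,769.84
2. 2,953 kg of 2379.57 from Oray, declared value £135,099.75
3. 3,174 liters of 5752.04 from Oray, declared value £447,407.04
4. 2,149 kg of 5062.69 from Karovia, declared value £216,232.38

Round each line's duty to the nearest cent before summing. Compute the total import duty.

£112,783.59

Line 1 (9753.96, Astovia, 3,379 kg, £658,769.84):
Base rate for 9753.96 is £5.26/kg.
9753.96 has an FTA preferential rate, but origin Astovia is not Karovia; base rate stands.
Duty = 3,379 × £5.26 = £17,773.54.
Line 2 (2379.57, Oray, 2,953 kg, £135,099.75):
Base rate for 2379.57 is £0.83/kg.
Duty = 2,953 × £0.83 = £2,450.99.
Line 3 (5752.04, Oray, 3,174 liters, £447,407.04):
Base rate for 5752.04 is 7.5% + £2.58/liter.
5752.04 has an FTA preferential rate, but origin Oray is not Karovia; base rate stands.
Duty = £447,407.04 × 7.5% + 3,174 × £2.58 = £41,744.45.
Line 4 (5062.69, Karovia, 2,149 kg, £216,232.38):
Base rate for 5062.69 is 24.5%.
Origin Karovia qualifies under the Narune–Karovia agreement and 5062.69 is covered: preferential rate 23.5% applies instead.
The additional-duty order on 5062.69 targets Astovia, not Karovia; it does not apply.
Duty = £216,232.38 × 23.5% = £50,814.61.
Total = £17,773.54 + £2,450.99 + £41,744.45 + £50,814.61 = £112,783.59.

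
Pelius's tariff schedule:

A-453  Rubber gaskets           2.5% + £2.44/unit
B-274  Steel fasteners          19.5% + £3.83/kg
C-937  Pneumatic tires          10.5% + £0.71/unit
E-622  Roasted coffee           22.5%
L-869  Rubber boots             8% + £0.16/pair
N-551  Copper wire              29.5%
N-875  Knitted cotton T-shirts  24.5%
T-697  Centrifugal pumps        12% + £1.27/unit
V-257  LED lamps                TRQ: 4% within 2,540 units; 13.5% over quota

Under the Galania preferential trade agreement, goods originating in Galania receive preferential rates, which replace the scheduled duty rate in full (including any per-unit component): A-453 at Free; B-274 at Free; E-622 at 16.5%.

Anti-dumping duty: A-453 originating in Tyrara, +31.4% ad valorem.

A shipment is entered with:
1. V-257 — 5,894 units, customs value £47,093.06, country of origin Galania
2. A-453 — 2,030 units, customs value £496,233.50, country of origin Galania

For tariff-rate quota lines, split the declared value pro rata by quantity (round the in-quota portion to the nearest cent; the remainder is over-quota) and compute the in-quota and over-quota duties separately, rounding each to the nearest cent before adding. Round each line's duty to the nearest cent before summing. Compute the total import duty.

Line 1 (V-257, Galania, 5,894 units, £47,093.06):
Code V-257 is under a tariff-rate quota (threshold 2,540 units). In-quota: 2,540 units at 4%; over-quota: 3,354 units at 13.5%.
Pro-rata value split: in-quota = £47,093.06 × 2,540/5,894 = £20,294.60; over-quota = £47,093.06 − £20,294.60 = £26,798.46.
In-quota duty = £20,294.60 × 4% = £811.78. Over-quota duty = £26,798.46 × 13.5% = £3,617.79.
Line duty = £811.78 + £3,617.79 = £4,429.57.
Line 2 (A-453, Galania, 2,030 units, £496,233.50):
Base rate for A-453 is 2.5% + £2.44/unit.
Origin Galania qualifies under the Pelius–Galania agreement and A-453 is covered: preferential rate Free applies instead.
The additional-duty order on A-453 targets Tyrara, not Galania; it does not apply.
Duty = £496,233.50 × 0% = £0.00.
Total = £4,429.57 + £0.00 = £4,429.57.

£4,429.57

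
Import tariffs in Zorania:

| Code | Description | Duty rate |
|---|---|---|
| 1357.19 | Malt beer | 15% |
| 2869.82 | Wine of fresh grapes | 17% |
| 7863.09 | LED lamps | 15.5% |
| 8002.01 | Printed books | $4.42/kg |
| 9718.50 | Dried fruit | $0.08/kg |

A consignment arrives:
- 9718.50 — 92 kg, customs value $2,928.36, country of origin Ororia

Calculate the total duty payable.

Line 1 (9718.50, Ororia, 92 kg, $2,928.36):
Base rate for 9718.50 is $0.08/kg.
Duty = 92 × $0.08 = $7.36.

$7.36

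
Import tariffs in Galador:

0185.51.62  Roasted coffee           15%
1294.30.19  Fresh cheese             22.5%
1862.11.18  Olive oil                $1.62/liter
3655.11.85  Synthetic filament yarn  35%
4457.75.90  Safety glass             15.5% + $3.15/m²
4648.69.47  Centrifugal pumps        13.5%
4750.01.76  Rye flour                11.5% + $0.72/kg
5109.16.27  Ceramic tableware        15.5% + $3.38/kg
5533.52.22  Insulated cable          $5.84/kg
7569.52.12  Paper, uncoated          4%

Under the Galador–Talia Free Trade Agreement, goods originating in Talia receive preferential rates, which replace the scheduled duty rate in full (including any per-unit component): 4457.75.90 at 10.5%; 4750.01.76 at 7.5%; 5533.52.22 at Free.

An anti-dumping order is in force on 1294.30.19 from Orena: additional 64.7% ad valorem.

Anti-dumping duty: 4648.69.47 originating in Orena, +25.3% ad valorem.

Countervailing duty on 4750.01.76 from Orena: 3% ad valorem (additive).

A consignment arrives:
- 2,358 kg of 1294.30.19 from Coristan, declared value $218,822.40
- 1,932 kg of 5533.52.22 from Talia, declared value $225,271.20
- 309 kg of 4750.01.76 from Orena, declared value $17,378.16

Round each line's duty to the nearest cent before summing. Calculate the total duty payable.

$51,977.35

Line 1 (1294.30.19, Coristan, 2,358 kg, $218,822.40):
Base rate for 1294.30.19 is 22.5%.
The additional-duty order on 1294.30.19 targets Orena, not Coristan; it does not apply.
Duty = $218,822.40 × 22.5% = $49,235.04.
Line 2 (5533.52.22, Talia, 1,932 kg, $225,271.20):
Base rate for 5533.52.22 is $5.84/kg.
Origin Talia qualifies under the Galador–Talia agreement and 5533.52.22 is covered: preferential rate Free applies instead.
Duty = $225,271.20 × 0% = $0.00.
Line 3 (4750.01.76, Orena, 309 kg, $17,378.16):
Base rate for 4750.01.76 is 11.5% + $0.72/kg.
4750.01.76 has an FTA preferential rate, but origin Orena is not Talia; base rate stands.
Additional duty on 4750.01.76 from Orena: +3%. Applied ad valorem rate: 11.5% + 3% = 14.5%.
Duty = $17,378.16 × 14.5% + 309 × $0.72 = $2,742.31.
Total = $49,235.04 + $0.00 + $2,742.31 = $51,977.35.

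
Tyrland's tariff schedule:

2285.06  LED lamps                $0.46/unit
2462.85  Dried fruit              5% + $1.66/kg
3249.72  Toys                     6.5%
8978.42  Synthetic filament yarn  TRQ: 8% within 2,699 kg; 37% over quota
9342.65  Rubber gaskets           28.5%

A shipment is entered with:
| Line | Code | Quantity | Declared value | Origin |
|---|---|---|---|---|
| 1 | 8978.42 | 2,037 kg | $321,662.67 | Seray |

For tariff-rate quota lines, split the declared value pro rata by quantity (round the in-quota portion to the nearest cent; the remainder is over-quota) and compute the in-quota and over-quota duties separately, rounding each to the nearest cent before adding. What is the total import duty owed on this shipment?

Line 1 (8978.42, Seray, 2,037 kg, $321,662.67):
Code 8978.42 is under a tariff-rate quota (threshold 2,699 kg). Quantity 2,037 kg is within the quota, so the in-quota rate 8% applies to the full value.
Duty = $321,662.67 × 8% = $25,733.01.

$25,733.01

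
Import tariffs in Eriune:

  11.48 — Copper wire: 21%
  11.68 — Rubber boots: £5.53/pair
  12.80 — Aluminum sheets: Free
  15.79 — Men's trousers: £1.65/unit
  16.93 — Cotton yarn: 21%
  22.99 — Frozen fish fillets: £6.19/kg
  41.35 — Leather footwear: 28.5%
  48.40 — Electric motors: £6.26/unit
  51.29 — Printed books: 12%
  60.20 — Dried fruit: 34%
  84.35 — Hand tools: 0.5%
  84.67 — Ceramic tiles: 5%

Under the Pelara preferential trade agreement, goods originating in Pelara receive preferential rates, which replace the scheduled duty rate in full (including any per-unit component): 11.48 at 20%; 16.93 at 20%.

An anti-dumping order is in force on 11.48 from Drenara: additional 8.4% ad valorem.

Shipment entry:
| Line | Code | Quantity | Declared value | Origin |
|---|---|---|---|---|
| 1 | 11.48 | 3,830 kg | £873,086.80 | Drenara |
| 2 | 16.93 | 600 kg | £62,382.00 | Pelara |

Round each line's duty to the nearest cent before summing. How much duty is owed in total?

£269,163.92

Line 1 (11.48, Drenara, 3,830 kg, £873,086.80):
Base rate for 11.48 is 21%.
11.48 has an FTA preferential rate, but origin Drenara is not Pelara; base rate stands.
Additional duty on 11.48 from Drenara: +8.4%. Applied ad valorem rate: 21% + 8.4% = 29.4%.
Duty = £873,086.80 × 29.4% = £256,687.52.
Line 2 (16.93, Pelara, 600 kg, £62,382.00):
Base rate for 16.93 is 21%.
Origin Pelara qualifies under the Eriune–Pelara agreement and 16.93 is covered: preferential rate 20% applies instead.
Duty = £62,382.00 × 20% = £12,476.40.
Total = £256,687.52 + £12,476.40 = £269,163.92.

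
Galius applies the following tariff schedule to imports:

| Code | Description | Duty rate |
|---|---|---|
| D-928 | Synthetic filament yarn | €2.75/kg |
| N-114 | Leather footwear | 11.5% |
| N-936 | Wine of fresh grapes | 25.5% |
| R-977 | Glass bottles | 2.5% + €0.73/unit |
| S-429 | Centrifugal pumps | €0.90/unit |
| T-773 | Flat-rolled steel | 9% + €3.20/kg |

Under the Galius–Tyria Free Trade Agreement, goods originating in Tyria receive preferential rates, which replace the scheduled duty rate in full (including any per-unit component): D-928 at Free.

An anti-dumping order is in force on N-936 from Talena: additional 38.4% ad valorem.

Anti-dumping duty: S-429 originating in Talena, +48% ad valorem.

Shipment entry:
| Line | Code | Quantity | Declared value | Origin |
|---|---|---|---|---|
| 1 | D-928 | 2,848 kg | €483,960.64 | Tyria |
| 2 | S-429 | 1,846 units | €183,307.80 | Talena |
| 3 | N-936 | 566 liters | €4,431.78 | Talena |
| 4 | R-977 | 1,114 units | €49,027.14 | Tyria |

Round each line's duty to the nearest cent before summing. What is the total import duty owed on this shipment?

€94,519.95

Line 1 (D-928, Tyria, 2,848 kg, €483,960.64):
Base rate for D-928 is €2.75/kg.
Origin Tyria qualifies under the Galius–Tyria agreement and D-928 is covered: preferential rate Free applies instead.
Duty = €483,960.64 × 0% = €0.00.
Line 2 (S-429, Talena, 1,846 units, €183,307.80):
Base rate for S-429 is €0.90/unit.
Additional duty on S-429 from Talena: +48% ad valorem. Applied ad valorem rate = 48%.
Duty = €183,307.80 × 48% + 1,846 × €0.90 = €89,649.14.
Line 3 (N-936, Talena, 566 liters, €4,431.78):
Base rate for N-936 is 25.5%.
Additional duty on N-936 from Talena: +38.4%. Applied ad valorem rate: 25.5% + 38.4% = 63.9%.
Duty = €4,431.78 × 63.9% = €2,831.91.
Line 4 (R-977, Tyria, 1,114 units, €49,027.14):
Base rate for R-977 is 2.5% + €0.73/unit.
Origin Tyria is the FTA partner but R-977 is not on the preference list; base rate stands.
Duty = €49,027.14 × 2.5% + 1,114 × €0.73 = €2,038.90.
Total = €0.00 + €89,649.14 + €2,831.91 + €2,038.90 = €94,519.95.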